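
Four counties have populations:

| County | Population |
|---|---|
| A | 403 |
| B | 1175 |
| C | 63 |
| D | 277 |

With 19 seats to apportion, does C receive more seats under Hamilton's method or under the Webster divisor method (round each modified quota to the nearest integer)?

Webster

Hamilton: A 4, B 12, C 0, D 3.
Webster: A 4, B 11, C 1, D 3.
C gets 0 under Hamilton and 1 under Webster.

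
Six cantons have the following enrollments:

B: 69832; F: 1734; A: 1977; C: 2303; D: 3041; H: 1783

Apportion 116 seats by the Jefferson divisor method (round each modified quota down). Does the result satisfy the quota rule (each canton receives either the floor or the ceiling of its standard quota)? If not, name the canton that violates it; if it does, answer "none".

Standard quotas: B 100.415, F 2.493, A 2.843, C 3.312, D 4.373, H 2.564.
Jefferson allocation: B 103, F 2, A 2, C 3, D 4, H 2.
B has quota 100.415 (lower 100, upper 101) but receives 103 — outside the quota interval.

B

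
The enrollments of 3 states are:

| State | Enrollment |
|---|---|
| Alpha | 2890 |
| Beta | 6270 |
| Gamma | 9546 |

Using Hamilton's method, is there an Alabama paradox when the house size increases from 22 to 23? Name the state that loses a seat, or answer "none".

Alpha

At 22 seats: Alpha 4, Beta 7, Gamma 11.
At 23 seats: Alpha 3, Beta 8, Gamma 12.
Alpha drops from 4 to 3.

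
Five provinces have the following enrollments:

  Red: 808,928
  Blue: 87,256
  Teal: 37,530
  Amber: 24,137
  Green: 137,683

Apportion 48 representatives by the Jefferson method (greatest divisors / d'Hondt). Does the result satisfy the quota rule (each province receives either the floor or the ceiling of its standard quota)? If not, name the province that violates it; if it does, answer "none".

Standard quotas: Red 35.443, Blue 3.823, Teal 1.644, Amber 1.058, Green 6.032.
Jefferson allocation: Red 37, Blue 3, Teal 1, Amber 1, Green 6.
Red has quota 35.443 (lower 35, upper 36) but receives 37 — outside the quota interval.

Red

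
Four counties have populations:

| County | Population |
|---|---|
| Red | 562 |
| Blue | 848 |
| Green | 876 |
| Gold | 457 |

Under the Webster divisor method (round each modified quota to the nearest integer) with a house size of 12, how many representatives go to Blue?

Standard divisor 2743/12 ≈ 228.583; standard quotas: Red 2.459, Blue 3.710, Green 3.832, Gold 1.999.
Rounding to the nearest integer gives Red 2, Blue 4, Green 4, Gold 2 — total 12, matching the house size, so no adjustment is needed.
Blue receives 4.

4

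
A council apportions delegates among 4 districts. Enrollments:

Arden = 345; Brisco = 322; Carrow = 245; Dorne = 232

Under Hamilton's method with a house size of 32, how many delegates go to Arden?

Total 1144; standard divisor 1144/32 ≈ 35.75.
Standard quotas: Arden 9.650, Brisco 9.007, Carrow 6.853, Dorne 6.490.
Lower quotas: Arden 9, Brisco 9, Carrow 6, Dorne 6 (sum 30, leaving 2 seats).
Remainders in descending order: Carrow 0.853, Arden 0.650, Dorne 0.490, Brisco 0.007.
Largest remainders: Carrow, Arden receive the extra seats.
Arden receives 10.

10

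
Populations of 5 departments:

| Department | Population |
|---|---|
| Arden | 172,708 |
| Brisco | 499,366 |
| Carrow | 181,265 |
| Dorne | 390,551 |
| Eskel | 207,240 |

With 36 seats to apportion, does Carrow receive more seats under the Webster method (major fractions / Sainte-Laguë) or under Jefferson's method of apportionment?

Webster: Arden 4, Brisco 12, Carrow 5, Dorne 10, Eskel 5.
Jefferson: Arden 4, Brisco 13, Carrow 4, Dorne 10, Eskel 5.
Carrow gets 5 under Webster and 4 under Jefferson.

Webster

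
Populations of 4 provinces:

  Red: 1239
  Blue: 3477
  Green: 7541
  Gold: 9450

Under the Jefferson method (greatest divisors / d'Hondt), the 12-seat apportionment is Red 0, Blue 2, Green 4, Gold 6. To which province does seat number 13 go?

Priority for the next seat is population ÷ (current seats + 1).
Priorities: Red 1239.000, Blue 1159.000, Green 1508.200, Gold 1350.000.
Highest priority: Green.

Green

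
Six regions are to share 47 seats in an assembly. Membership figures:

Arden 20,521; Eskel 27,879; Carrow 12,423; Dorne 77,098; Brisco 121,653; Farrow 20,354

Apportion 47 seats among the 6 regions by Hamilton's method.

Total 279928; standard divisor 279928/47 ≈ 5955.915.
Standard quotas: Arden 3.4455, Eskel 4.6809, Carrow 2.0858, Dorne 12.9448, Brisco 20.4256, Farrow 3.4174.
Lower quotas: Arden 3, Eskel 4, Carrow 2, Dorne 12, Brisco 20, Farrow 3 (sum 44, leaving 3 seats).
Remainders in descending order: Dorne 0.9448, Eskel 0.6809, Arden 0.4455, Brisco 0.4256, Farrow 0.4174, Carrow 0.0858.
The surplus seats go to Dorne, Eskel, Arden.

Arden: 4, Eskel: 5, Carrow: 2, Dorne: 13, Brisco: 20, Farrow: 3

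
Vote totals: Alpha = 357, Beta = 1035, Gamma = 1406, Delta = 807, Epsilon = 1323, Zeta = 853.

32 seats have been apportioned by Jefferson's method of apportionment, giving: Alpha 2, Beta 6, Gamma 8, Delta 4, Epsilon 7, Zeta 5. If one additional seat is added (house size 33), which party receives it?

Epsilon

Priority for the next seat is population ÷ (current seats + 1).
Priorities: Alpha 119.000, Beta 147.857, Gamma 156.222, Delta 161.400, Epsilon 165.375, Zeta 142.167.
Highest priority: Epsilon.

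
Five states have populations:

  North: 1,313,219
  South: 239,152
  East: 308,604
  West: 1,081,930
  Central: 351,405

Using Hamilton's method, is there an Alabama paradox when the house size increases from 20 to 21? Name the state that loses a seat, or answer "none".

At 20 seats: North 8, South 1, East 2, West 7, Central 2.
At 21 seats: North 8, South 2, East 2, West 7, Central 2.
No state's allocation decreased.

none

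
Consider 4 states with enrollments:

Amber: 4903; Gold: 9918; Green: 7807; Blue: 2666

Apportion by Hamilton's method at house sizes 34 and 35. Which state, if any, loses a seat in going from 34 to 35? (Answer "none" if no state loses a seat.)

Blue

At 34 seats: Amber 7, Gold 13, Green 10, Blue 4.
At 35 seats: Amber 7, Gold 14, Green 11, Blue 3.
Blue drops from 4 to 3.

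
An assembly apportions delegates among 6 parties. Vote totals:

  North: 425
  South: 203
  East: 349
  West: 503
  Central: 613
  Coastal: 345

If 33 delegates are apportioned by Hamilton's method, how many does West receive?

7

Total 2438; standard divisor 2438/33 ≈ 73.879.
Standard quotas: North 5.753, South 2.748, East 4.724, West 6.808, Central 8.297, Coastal 4.670.
Lower quotas: North 5, South 2, East 4, West 6, Central 8, Coastal 4 (sum 29, leaving 4 seats).
Remainders in descending order: West 0.808, North 0.753, South 0.748, East 0.724, Coastal 0.670, Central 0.297.
The surplus seats go to West, North, South, East.
West receives 7.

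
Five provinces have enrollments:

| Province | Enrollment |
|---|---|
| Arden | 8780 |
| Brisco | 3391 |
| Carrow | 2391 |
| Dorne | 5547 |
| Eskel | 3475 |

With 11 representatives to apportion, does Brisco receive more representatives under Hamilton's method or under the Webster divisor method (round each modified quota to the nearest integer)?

Webster

Hamilton: Arden 4, Brisco 1, Carrow 1, Dorne 3, Eskel 2.
Webster: Arden 4, Brisco 2, Carrow 1, Dorne 2, Eskel 2.
Brisco gets 1 under Hamilton and 2 under Webster.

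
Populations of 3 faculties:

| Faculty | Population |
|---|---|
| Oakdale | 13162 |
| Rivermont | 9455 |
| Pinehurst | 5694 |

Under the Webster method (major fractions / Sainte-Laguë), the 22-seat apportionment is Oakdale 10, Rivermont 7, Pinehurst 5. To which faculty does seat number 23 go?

Priority for the next seat is population ÷ (current seats + 0.5).
Priorities: Oakdale 1253.524, Rivermont 1260.667, Pinehurst 1035.273.
Highest priority: Rivermont.

Rivermont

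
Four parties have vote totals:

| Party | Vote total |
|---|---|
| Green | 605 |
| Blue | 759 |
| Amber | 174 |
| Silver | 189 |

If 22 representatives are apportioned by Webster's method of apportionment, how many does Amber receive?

Standard divisor 1727/22 ≈ 78.5; standard quotas: Green 7.707, Blue 9.669, Amber 2.217, Silver 2.408.
Rounding to the nearest integer gives Green 8, Blue 10, Amber 2, Silver 2 — total 22, matching the house size, so no adjustment is needed.
Amber receives 2.

2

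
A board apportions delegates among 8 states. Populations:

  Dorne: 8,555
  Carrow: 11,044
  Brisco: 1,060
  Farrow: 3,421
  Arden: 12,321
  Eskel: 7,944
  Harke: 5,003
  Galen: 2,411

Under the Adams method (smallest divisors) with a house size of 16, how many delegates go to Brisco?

Standard divisor 51759/16 ≈ 3234.938; standard quotas: Dorne 2.645, Carrow 3.414, Brisco 0.328, Farrow 1.058, Arden 3.809, Eskel 2.456, Harke 1.547, Galen 0.745.
Rounding up gives 3, 4, 1, 2, 4, 3, 2, 1 = 20 seats, so the divisor must be adjusted.
With modified divisor 4200: modified quotas Dorne 2.037, Carrow 2.630, Brisco 0.252, Farrow 0.815, Arden 2.934, Eskel 1.891, Harke 1.191, Galen 0.574.
Rounding up: Dorne 3, Carrow 3, Brisco 1, Farrow 1, Arden 3, Eskel 2, Harke 2, Galen 1 (total 16).
Brisco receives 1.

1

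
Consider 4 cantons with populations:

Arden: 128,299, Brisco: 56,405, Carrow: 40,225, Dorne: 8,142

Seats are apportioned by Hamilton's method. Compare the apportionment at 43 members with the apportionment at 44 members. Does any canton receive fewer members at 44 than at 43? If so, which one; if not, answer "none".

At 43 seats: Arden 24, Brisco 10, Carrow 7, Dorne 2.
At 44 seats: Arden 24, Brisco 11, Carrow 8, Dorne 1.
Dorne drops from 2 to 1.

Dorne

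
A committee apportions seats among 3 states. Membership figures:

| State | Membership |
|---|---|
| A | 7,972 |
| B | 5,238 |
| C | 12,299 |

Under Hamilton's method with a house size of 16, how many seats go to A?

Total 25509; standard divisor 25509/16 ≈ 1594.312.
Standard quotas: A 5.0003, B 3.2854, C 7.7143.
Lower quotas: A 5, B 3, C 7 (sum 15, leaving 1 seat).
Remainders in descending order: C 0.7143, B 0.2854, A 0.0003.
Largest remainder: C receives the extra seat.
A receives 5.

5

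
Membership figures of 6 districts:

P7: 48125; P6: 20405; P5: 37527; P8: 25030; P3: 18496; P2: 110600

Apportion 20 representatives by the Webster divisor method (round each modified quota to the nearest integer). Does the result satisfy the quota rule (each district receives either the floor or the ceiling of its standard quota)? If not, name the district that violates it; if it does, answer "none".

none

Standard quotas: P7 3.699, P6 1.569, P5 2.885, P8 1.924, P3 1.422, P2 8.502.
Webster allocation: P7 4, P6 2, P5 3, P8 2, P3 1, P2 8.
Every allocation lies between the lower and upper quota.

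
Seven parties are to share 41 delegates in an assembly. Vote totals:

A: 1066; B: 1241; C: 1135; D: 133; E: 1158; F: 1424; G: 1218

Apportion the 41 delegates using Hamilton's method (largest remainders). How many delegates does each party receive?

A: 6, B: 7, C: 6, D: 1, E: 6, F: 8, G: 7

Standard divisor: 7375 ÷ 41 ≈ 179.878.
Standard quotas: A 5.926, B 6.899, C 6.310, D 0.739, E 6.438, F 7.916, G 6.771.
Lower quotas: A 5, B 6, C 6, D 0, E 6, F 7, G 6 (sum 36, leaving 5 seats).
Remainders in descending order: A 0.926, F 0.916, B 0.899, G 0.771, D 0.739, E 0.438, C 0.310.
The surplus seats go to A, F, B, G, D.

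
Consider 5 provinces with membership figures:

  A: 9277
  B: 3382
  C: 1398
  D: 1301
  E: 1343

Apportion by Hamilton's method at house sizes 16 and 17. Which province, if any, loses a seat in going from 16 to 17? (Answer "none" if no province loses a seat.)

At 16 seats: A 9, B 3, C 2, D 1, E 1.
At 17 seats: A 10, B 4, C 1, D 1, E 1.
C drops from 2 to 1.

C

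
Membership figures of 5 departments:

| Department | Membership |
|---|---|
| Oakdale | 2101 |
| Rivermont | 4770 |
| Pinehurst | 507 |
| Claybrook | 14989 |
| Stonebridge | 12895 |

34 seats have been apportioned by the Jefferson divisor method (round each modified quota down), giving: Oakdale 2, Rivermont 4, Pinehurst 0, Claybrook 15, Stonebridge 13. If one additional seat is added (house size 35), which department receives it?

Priority for the next seat is population ÷ (current seats + 1).
Priorities: Oakdale 700.333, Rivermont 954.000, Pinehurst 507.000, Claybrook 936.812, Stonebridge 921.071.
Highest priority: Rivermont.

Rivermont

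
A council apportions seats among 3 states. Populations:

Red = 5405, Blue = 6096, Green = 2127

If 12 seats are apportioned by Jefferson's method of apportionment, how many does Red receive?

Standard divisor 13628/12 ≈ 1135.667; standard quotas: Red 4.759, Blue 5.368, Green 1.873.
Rounding down gives 4, 5, 1 = 10 seats, so the divisor must be adjusted.
With modified divisor 1040: modified quotas Red 5.197, Blue 5.862, Green 2.045.
Rounding down: Red 5, Blue 5, Green 2 (total 12).
Red receives 5.

5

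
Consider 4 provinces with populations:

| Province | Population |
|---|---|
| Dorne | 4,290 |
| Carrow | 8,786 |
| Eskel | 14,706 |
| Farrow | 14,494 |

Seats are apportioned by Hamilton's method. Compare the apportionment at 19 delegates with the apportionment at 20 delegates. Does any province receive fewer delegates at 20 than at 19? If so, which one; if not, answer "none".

At 19 seats: Dorne 2, Carrow 4, Eskel 7, Farrow 6.
At 20 seats: Dorne 2, Carrow 4, Eskel 7, Farrow 7.
No province's allocation decreased.

none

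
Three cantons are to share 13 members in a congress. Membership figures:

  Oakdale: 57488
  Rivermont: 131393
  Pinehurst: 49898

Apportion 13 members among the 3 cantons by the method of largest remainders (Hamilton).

The standard divisor is 238779/13 ≈ 18367.615.
Standard quotas: Oakdale 3.1299, Rivermont 7.1535, Pinehurst 2.7166.
Lower quotas: Oakdale 3, Rivermont 7, Pinehurst 2 (sum 12, leaving 1 seat).
Remainders in descending order: Pinehurst 0.7166, Rivermont 0.1535, Oakdale 0.1299.
Largest remainder: Pinehurst receives the extra seat.

Oakdale: 3, Rivermont: 7, Pinehurst: 3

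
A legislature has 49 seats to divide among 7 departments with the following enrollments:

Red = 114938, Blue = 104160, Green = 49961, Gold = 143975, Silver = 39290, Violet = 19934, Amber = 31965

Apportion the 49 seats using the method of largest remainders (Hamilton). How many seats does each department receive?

The standard divisor is 504223/49 ≈ 10290.265.
Standard quotas: Red 11.1696, Blue 10.1222, Green 4.8552, Gold 13.9914, Silver 3.8182, Violet 1.9372, Amber 3.1063.
Lower quotas: Red 11, Blue 10, Green 4, Gold 13, Silver 3, Violet 1, Amber 3 (sum 45, leaving 4 seats).
Remainders in descending order: Gold 0.9914, Violet 0.9372, Green 0.8552, Silver 0.8182, Red 0.1696, Blue 0.1222, Amber 0.1063.
Largest remainders: Gold, Violet, Green, Silver receive the extra seats.

Red 11, Blue 10, Green 5, Gold 14, Silver 4, Violet 2, Amber 3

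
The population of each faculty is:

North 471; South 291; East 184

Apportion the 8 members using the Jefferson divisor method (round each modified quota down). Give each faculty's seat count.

Standard divisor 946/8 ≈ 118.25; standard quotas: North 3.983, South 2.461, East 1.556.
Rounding down gives 3, 2, 1 = 6 seats, so the divisor must be adjusted.
With modified divisor 96: modified quotas North 4.906, South 3.031, East 1.917.
Rounding down: North 4, South 3, East 1 (total 8).

North 4, South 3, East 1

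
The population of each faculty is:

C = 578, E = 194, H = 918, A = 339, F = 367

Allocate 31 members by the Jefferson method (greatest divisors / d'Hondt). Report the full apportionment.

Standard divisor 2396/31 ≈ 77.29; standard quotas: C 7.478, E 2.510, H 11.877, A 4.386, F 4.748.
Rounding down gives 7, 2, 11, 4, 4 = 28 seats, so the divisor must be adjusted.
With modified divisor 71: modified quotas C 8.141, E 2.732, H 12.930, A 4.775, F 5.169.
Rounding down: C 8, E 2, H 12, A 4, F 5 (total 31).

C 8, E 2, H 12, A 4, F 5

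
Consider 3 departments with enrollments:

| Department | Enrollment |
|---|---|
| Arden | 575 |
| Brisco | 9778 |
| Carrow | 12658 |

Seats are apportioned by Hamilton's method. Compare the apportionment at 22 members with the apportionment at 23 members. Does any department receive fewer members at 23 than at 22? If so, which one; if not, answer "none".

At 22 seats: Arden 1, Brisco 9, Carrow 12.
At 23 seats: Arden 0, Brisco 10, Carrow 13.
Arden drops from 1 to 0.

Arden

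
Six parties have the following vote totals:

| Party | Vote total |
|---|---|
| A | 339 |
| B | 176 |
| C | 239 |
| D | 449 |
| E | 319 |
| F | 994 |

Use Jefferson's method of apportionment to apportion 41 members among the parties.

Standard divisor 2516/41 ≈ 61.366; standard quotas: A 5.524, B 2.868, C 3.895, D 7.317, E 5.198, F 16.198.
Rounding down gives 5, 2, 3, 7, 5, 16 = 38 seats, so the divisor must be adjusted.
With modified divisor 57: modified quotas A 5.947, B 3.088, C 4.193, D 7.877, E 5.596, F 17.439.
Rounding down: A 5, B 3, C 4, D 7, E 5, F 17 (total 41).

A 5, B 3, C 4, D 7, E 5, F 17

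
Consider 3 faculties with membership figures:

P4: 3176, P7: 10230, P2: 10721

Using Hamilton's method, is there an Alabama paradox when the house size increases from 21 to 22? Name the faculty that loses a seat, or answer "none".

none

At 21 seats: P4 3, P7 9, P2 9.
At 22 seats: P4 3, P7 9, P2 10.
No faculty's allocation decreased.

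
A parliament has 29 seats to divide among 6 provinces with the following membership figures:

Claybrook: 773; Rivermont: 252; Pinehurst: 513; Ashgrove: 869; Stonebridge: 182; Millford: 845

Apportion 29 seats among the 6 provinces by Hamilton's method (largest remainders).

The standard divisor is 3434/29 ≈ 118.414.
Standard quotas: Claybrook 6.528, Rivermont 2.128, Pinehurst 4.332, Ashgrove 7.339, Stonebridge 1.537, Millford 7.136.
Lower quotas: Claybrook 6, Rivermont 2, Pinehurst 4, Ashgrove 7, Stonebridge 1, Millford 7 (sum 27, leaving 2 seats).
Remainders in descending order: Stonebridge 0.537, Claybrook 0.528, Ashgrove 0.339, Pinehurst 0.332, Millford 0.136, Rivermont 0.128.
Largest remainders: Stonebridge, Claybrook receive the extra seats.

Claybrook 7, Rivermont 2, Pinehurst 4, Ashgrove 7, Stonebridge 2, Millford 7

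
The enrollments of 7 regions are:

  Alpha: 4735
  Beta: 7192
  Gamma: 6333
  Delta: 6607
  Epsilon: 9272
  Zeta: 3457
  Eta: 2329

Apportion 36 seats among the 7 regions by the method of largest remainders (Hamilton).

The standard divisor is 39925/36 ≈ 1109.028.
Standard quotas: Alpha 4.2695, Beta 6.4850, Gamma 5.7104, Delta 5.9575, Epsilon 8.3605, Zeta 3.1171, Eta 2.1000.
Lower quotas: Alpha 4, Beta 6, Gamma 5, Delta 5, Epsilon 8, Zeta 3, Eta 2 (sum 33, leaving 3 seats).
Remainders in descending order: Delta 0.9575, Gamma 0.7104, Beta 0.4850, Epsilon 0.3605, Alpha 0.2695, Zeta 0.1171, Eta 0.1000.
The surplus seats go to Delta, Gamma, Beta.

Alpha=4, Beta=7, Gamma=6, Delta=6, Epsilon=8, Zeta=3, Eta=2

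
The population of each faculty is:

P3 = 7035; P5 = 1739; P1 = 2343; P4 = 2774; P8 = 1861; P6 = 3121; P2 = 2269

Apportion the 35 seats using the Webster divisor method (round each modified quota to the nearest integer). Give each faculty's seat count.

P3 11, P5 3, P1 4, P4 5, P8 3, P6 5, P2 4

Standard divisor 21142/35 ≈ 604.057; standard quotas: P3 11.646, P5 2.879, P1 3.879, P4 4.592, P8 3.081, P6 5.167, P2 3.756.
Rounding to the nearest integer gives 12, 3, 4, 5, 3, 5, 4 = 36 seats, so the divisor must be adjusted.
With modified divisor 613.15: modified quotas P3 11.474, P5 2.836, P1 3.821, P4 4.524, P8 3.035, P6 5.090, P2 3.701.
Rounding to the nearest integer: P3 11, P5 3, P1 4, P4 5, P8 3, P6 5, P2 4 (total 35).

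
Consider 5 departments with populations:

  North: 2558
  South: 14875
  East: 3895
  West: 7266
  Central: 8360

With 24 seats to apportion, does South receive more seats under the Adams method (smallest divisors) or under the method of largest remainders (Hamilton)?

Adams: North 2, South 9, East 3, West 5, Central 5.
Hamilton: North 2, South 10, East 2, West 5, Central 5.
South gets 9 under Adams and 10 under Hamilton.

Hamilton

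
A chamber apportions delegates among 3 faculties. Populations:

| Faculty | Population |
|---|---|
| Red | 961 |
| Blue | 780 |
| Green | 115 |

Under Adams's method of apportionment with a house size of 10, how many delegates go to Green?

Standard divisor 1856/10 ≈ 185.6; standard quotas: Red 5.178, Blue 4.203, Green 0.620.
Rounding up gives 6, 5, 1 = 12 seats, so the divisor must be adjusted.
With modified divisor 200: modified quotas Red 4.805, Blue 3.900, Green 0.575.
Rounding up: Red 5, Blue 4, Green 1 (total 10).
Green receives 1.

1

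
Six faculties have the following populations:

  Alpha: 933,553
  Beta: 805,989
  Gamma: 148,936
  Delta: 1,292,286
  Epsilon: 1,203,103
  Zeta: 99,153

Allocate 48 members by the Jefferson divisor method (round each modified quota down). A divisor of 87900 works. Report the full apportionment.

With modified divisor 87900: modified quotas Alpha 10.621, Beta 9.169, Gamma 1.694, Delta 14.702, Epsilon 13.687, Zeta 1.128.
Rounding down: Alpha 10, Beta 9, Gamma 1, Delta 14, Epsilon 13, Zeta 1 (total 48).

Alpha 10; Beta 9; Gamma 1; Delta 14; Epsilon 13; Zeta 1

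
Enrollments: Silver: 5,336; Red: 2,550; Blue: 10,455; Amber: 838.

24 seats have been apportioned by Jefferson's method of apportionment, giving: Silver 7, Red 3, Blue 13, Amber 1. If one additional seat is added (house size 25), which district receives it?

Priority for the next seat is population ÷ (current seats + 1).
Priorities: Silver 667.000, Red 637.500, Blue 746.786, Amber 419.000.
Highest priority: Blue.

Blue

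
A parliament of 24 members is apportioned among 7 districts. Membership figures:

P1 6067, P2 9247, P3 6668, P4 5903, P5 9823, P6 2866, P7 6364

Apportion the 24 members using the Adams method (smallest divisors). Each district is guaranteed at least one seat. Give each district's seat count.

P1 3, P2 5, P3 3, P4 3, P5 5, P6 2, P7 3

Standard divisor 46938/24 ≈ 1955.75; standard quotas: P1 3.102, P2 4.728, P3 3.409, P4 3.018, P5 5.023, P6 1.465, P7 3.254.
Rounding up gives 4, 5, 4, 4, 6, 2, 4 = 29 seats, so the divisor must be adjusted.
With modified divisor 2300: modified quotas P1 2.638, P2 4.020, P3 2.899, P4 2.567, P5 4.271, P6 1.246, P7 2.767.
Rounding up: P1 3, P2 5, P3 3, P4 3, P5 5, P6 2, P7 3 (total 24).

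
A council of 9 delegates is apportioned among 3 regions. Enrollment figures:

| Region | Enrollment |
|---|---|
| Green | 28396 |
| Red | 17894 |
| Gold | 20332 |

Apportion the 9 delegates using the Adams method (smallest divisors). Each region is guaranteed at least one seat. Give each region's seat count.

Green 4, Red 2, Gold 3

Standard divisor 66622/9 ≈ 7402.444; standard quotas: Green 3.836, Red 2.417, Gold 2.747.
Rounding up gives 4, 3, 3 = 10 seats, so the divisor must be adjusted.
With modified divisor 9200: modified quotas Green 3.087, Red 1.945, Gold 2.210.
Rounding up: Green 4, Red 2, Gold 3 (total 9).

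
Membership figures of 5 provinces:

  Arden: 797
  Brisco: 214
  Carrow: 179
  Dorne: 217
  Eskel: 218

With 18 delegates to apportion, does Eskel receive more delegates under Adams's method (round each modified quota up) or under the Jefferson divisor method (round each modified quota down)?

Adams

Adams: Arden 8, Brisco 2, Carrow 2, Dorne 3, Eskel 3.
Jefferson: Arden 10, Brisco 2, Carrow 2, Dorne 2, Eskel 2.
Eskel gets 3 under Adams and 2 under Jefferson.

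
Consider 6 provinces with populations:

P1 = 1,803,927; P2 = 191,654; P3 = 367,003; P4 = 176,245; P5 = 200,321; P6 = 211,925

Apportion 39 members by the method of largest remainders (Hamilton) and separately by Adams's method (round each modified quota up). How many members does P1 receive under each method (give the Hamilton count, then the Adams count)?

24 and 22

Hamilton: P1 24, P2 2, P3 5, P4 2, P5 3, P6 3.
Adams: P1 22, P2 3, P3 5, P4 3, P5 3, P6 3.
P1 gets 24 under Hamilton and 22 under Adams.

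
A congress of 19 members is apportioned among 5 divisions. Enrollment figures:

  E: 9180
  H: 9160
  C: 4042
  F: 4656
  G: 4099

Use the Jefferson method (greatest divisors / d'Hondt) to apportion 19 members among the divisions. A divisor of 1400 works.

With modified divisor 1400: modified quotas E 6.557, H 6.543, C 2.887, F 3.326, G 2.928.
Rounding down: E 6, H 6, C 2, F 3, G 2 (total 19).

E 6; H 6; C 2; F 3; G 2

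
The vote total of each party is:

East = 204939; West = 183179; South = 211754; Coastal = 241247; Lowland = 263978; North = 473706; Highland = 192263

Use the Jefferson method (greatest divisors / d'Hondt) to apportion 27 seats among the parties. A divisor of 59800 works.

East 3; West 3; South 3; Coastal 4; Lowland 4; North 7; Highland 3

With modified divisor 59800: modified quotas East 3.427, West 3.063, South 3.541, Coastal 4.034, Lowland 4.414, North 7.922, Highland 3.215.
Rounding down: East 3, West 3, South 3, Coastal 4, Lowland 4, North 7, Highland 3 (total 27).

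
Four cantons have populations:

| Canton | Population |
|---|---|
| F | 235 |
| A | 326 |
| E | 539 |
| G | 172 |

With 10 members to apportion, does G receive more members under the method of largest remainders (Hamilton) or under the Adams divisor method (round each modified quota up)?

Hamilton: F 2, A 3, E 4, G 1.
Adams: F 2, A 2, E 4, G 2.
G gets 1 under Hamilton and 2 under Adams.

Adams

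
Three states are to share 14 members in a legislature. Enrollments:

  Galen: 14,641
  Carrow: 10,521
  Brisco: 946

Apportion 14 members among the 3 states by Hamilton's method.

Galen: 8; Carrow: 6; Brisco: 0

The standard divisor is 26108/14 ≈ 1864.857.
Standard quotas: Galen 7.8510, Carrow 5.6417, Brisco 0.5073.
Lower quotas: Galen 7, Carrow 5, Brisco 0 (sum 12, leaving 2 seats).
Remainders in descending order: Galen 0.8510, Carrow 0.6417, Brisco 0.5073.
The surplus seats go to Galen, Carrow.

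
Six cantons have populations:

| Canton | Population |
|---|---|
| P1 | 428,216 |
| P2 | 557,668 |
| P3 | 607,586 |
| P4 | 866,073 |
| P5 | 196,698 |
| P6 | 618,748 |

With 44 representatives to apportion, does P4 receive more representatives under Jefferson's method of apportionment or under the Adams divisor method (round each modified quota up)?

Jefferson

Jefferson: P1 6, P2 8, P3 8, P4 12, P5 2, P6 8.
Adams: P1 6, P2 8, P3 8, P4 11, P5 3, P6 8.
P4 gets 12 under Jefferson and 11 under Adams.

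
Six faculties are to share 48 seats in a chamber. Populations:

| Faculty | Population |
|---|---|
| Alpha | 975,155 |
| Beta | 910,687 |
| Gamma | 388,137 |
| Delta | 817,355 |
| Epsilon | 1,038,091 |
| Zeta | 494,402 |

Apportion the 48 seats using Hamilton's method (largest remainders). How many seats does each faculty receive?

The standard divisor is 4623827/48 ≈ 96329.729.
Standard quotas: Alpha 10.1231, Beta 9.4539, Gamma 4.0293, Delta 8.4850, Epsilon 10.7764, Zeta 5.1324.
Lower quotas: Alpha 10, Beta 9, Gamma 4, Delta 8, Epsilon 10, Zeta 5 (sum 46, leaving 2 seats).
Remainders in descending order: Epsilon 0.7764, Delta 0.4850, Beta 0.4539, Zeta 0.1324, Alpha 0.1231, Gamma 0.0293.
The surplus seats go to Epsilon, Delta.

Alpha=10, Beta=9, Gamma=4, Delta=9, Epsilon=11, Zeta=5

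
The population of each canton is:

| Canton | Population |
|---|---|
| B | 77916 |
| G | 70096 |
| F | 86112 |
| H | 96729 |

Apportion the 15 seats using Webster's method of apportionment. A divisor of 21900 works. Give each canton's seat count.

B: 4; G: 3; F: 4; H: 4

With modified divisor 21900: modified quotas B 3.558, G 3.201, F 3.932, H 4.417.
Rounding to the nearest integer: B 4, G 3, F 4, H 4 (total 15).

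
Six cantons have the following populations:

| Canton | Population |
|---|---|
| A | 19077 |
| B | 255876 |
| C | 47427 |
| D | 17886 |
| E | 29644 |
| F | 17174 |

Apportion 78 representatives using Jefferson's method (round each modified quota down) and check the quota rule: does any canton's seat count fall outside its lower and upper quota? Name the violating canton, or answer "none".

Standard quotas: A 3.844, B 51.561, C 9.557, D 3.604, E 5.973, F 3.461.
Jefferson allocation: A 4, B 53, C 9, D 3, E 6, F 3.
B has quota 51.561 (lower 51, upper 52) but receives 53 — outside the quota interval.

B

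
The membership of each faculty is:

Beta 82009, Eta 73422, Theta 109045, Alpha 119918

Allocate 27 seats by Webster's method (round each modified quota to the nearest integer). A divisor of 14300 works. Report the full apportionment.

With modified divisor 14300: modified quotas Beta 5.735, Eta 5.134, Theta 7.626, Alpha 8.386.
Rounding to the nearest integer: Beta 6, Eta 5, Theta 8, Alpha 8 (total 27).

Beta 6; Eta 5; Theta 8; Alpha 8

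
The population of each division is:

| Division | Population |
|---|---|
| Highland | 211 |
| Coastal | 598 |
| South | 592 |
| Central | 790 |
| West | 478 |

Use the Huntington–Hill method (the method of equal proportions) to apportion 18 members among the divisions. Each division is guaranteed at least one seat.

Highland 2; Coastal 4; South 4; Central 5; West 3

With divisor 147: modified quotas Highland 1.435, Coastal 4.068, South 4.027, Central 5.374, West 3.252.
Geometric-mean thresholds: Highland √(1·2)=1.414, Coastal √(4·5)=4.472, South √(4·5)=4.472, Central √(5·6)=5.477, West √(3·4)=3.464.
Each quota rounded against its threshold gives Highland 2, Coastal 4, South 4, Central 5, West 3 (total 18).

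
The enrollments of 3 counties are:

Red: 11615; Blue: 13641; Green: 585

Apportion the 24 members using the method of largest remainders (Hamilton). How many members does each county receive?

Standard divisor: 25841 ÷ 24 ≈ 1076.708.
Standard quotas: Red 10.7875, Blue 12.6692, Green 0.5433.
Lower quotas: Red 10, Blue 12, Green 0 (sum 22, leaving 2 seats).
Remainders in descending order: Red 0.7875, Blue 0.6692, Green 0.5433.
Largest remainders: Red, Blue receive the extra seats.

Red=11; Blue=13; Green=0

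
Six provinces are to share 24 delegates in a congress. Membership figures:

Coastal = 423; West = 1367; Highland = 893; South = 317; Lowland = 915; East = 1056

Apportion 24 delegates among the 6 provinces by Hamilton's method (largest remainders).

The standard divisor is 4971/24 ≈ 207.125.
Standard quotas: Coastal 2.042, West 6.600, Highland 4.311, South 1.530, Lowland 4.418, East 5.098.
Lower quotas: Coastal 2, West 6, Highland 4, South 1, Lowland 4, East 5 (sum 22, leaving 2 seats).
Remainders in descending order: West 0.600, South 0.530, Lowland 0.418, Highland 0.311, East 0.098, Coastal 0.042.
The surplus seats go to West, South.

Coastal 2, West 7, Highland 4, South 2, Lowland 4, East 5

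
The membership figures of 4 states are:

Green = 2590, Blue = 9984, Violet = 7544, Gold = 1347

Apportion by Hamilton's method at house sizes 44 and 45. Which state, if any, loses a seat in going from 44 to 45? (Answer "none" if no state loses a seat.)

At 44 seats: Green 5, Blue 21, Violet 15, Gold 3.
At 45 seats: Green 5, Blue 21, Violet 16, Gold 3.
No state's allocation decreased.

none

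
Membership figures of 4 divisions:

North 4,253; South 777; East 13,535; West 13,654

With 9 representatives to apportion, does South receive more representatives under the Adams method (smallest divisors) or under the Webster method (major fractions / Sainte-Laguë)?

Adams: North 1, South 1, East 3, West 4.
Webster: North 1, South 0, East 4, West 4.
South gets 1 under Adams and 0 under Webster.

Adams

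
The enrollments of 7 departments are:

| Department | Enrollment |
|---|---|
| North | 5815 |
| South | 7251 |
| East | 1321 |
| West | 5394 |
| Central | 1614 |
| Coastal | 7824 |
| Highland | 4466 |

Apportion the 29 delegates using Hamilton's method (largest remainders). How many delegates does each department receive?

North: 5; South: 6; East: 1; West: 5; Central: 1; Coastal: 7; Highland: 4

Standard divisor: 33685 ÷ 29 ≈ 1161.552.
Standard quotas: North 5.0062, South 6.2425, East 1.1373, West 4.6438, Central 1.3895, Coastal 6.7358, Highland 3.8449.
Lower quotas: North 5, South 6, East 1, West 4, Central 1, Coastal 6, Highland 3 (sum 26, leaving 3 seats).
Remainders in descending order: Highland 0.8449, Coastal 0.7358, West 0.6438, Central 0.3895, South 0.2425, East 0.1373, North 0.0062.
Largest remainders: Highland, Coastal, West receive the extra seats.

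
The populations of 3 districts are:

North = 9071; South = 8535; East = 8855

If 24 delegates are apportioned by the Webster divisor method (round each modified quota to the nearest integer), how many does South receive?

Standard divisor 26461/24 ≈ 1102.542; standard quotas: North 8.227, South 7.741, East 8.031.
Rounding to the nearest integer gives North 8, South 8, East 8 — total 24, matching the house size, so no adjustment is needed.
South receives 8.

8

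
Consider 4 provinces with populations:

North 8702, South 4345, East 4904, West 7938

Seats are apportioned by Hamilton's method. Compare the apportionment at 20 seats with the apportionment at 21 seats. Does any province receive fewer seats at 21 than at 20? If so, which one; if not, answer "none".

At 20 seats: North 7, South 3, East 4, West 6.
At 21 seats: North 7, South 4, East 4, West 6.
No province's allocation decreased.

none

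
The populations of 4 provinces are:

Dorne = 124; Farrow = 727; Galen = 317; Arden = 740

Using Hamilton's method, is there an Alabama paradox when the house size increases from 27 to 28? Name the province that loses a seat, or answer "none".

At 27 seats: Dorne 2, Farrow 10, Galen 5, Arden 10.
At 28 seats: Dorne 2, Farrow 11, Galen 4, Arden 11.
Galen drops from 5 to 4.

Galen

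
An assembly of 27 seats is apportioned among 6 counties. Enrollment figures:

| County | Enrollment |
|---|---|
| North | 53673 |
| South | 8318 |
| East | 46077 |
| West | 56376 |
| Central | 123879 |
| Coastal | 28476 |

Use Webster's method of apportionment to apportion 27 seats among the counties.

Standard divisor 316799/27 ≈ 11733.296; standard quotas: North 4.574, South 0.709, East 3.927, West 4.805, Central 10.558, Coastal 2.427.
Rounding to the nearest integer gives 5, 1, 4, 5, 11, 2 = 28 seats, so the divisor must be adjusted.
With modified divisor 11860: modified quotas North 4.526, South 0.701, East 3.885, West 4.753, Central 10.445, Coastal 2.401.
Rounding to the nearest integer: North 5, South 1, East 4, West 5, Central 10, Coastal 2 (total 27).

North=5, South=1, East=4, West=5, Central=10, Coastal=2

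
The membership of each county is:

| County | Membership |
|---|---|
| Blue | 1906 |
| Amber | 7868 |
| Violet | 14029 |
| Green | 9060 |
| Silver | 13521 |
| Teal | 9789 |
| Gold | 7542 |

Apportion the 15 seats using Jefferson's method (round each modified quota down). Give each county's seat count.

Standard divisor 63715/15 ≈ 4247.667; standard quotas: Blue 0.449, Amber 1.852, Violet 3.303, Green 2.133, Silver 3.183, Teal 2.305, Gold 1.776.
Rounding down gives 0, 1, 3, 2, 3, 2, 1 = 12 seats, so the divisor must be adjusted.
With modified divisor 3400: modified quotas Blue 0.561, Amber 2.314, Violet 4.126, Green 2.665, Silver 3.977, Teal 2.879, Gold 2.218.
Rounding down: Blue 0, Amber 2, Violet 4, Green 2, Silver 3, Teal 2, Gold 2 (total 15).

Blue 0, Amber 2, Violet 4, Green 2, Silver 3, Teal 2, Gold 2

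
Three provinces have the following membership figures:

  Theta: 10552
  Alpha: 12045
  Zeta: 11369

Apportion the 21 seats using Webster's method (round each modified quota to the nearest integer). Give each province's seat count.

Theta 7, Alpha 7, Zeta 7

Standard divisor 33966/21 ≈ 1617.429; standard quotas: Theta 6.524, Alpha 7.447, Zeta 7.029.
Rounding to the nearest integer gives Theta 7, Alpha 7, Zeta 7 — total 21, matching the house size, so no adjustment is needed.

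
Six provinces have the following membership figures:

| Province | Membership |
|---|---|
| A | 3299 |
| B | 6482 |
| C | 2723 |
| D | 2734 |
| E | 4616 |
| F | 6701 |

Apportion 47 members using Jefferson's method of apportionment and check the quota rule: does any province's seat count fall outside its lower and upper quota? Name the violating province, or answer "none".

none

Standard quotas: A 5.839, B 11.473, C 4.819, D 4.839, E 8.170, F 11.860.
Jefferson allocation: A 6, B 11, C 5, D 5, E 8, F 12.
Every allocation lies between the lower and upper quota.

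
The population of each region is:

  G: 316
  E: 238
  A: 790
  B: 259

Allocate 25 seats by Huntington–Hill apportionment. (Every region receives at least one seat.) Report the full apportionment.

G: 5, E: 4, A: 12, B: 4

With divisor 66: modified quotas G 4.788, E 3.606, A 11.970, B 3.924.
Geometric-mean thresholds: G √(4·5)=4.472, E √(3·4)=3.464, A √(11·12)=11.489, B √(3·4)=3.464.
Each quota rounded against its threshold gives G 5, E 4, A 12, B 4 (total 25).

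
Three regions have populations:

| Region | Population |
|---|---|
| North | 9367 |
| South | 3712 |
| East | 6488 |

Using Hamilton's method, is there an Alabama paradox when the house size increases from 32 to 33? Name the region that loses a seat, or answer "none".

none

At 32 seats: North 15, South 6, East 11.
At 33 seats: North 16, South 6, East 11.
No region's allocation decreased.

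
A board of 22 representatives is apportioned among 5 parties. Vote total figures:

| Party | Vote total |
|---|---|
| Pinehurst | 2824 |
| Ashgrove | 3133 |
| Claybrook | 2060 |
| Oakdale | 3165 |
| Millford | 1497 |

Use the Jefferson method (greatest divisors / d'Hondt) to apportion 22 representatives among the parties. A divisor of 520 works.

With modified divisor 520: modified quotas Pinehurst 5.431, Ashgrove 6.025, Claybrook 3.962, Oakdale 6.087, Millford 2.879.
Rounding down: Pinehurst 5, Ashgrove 6, Claybrook 3, Oakdale 6, Millford 2 (total 22).

Pinehurst 5; Ashgrove 6; Claybrook 3; Oakdale 6; Millford 2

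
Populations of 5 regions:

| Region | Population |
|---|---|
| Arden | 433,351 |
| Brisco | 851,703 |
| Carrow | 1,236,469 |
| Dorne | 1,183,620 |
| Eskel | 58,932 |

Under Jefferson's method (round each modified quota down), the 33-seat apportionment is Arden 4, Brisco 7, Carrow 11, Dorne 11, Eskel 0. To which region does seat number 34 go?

Brisco

Priority for the next seat is population ÷ (current seats + 1).
Priorities: Arden 86670.200, Brisco 106462.875, Carrow 103039.083, Dorne 98635.000, Eskel 58932.000.
Highest priority: Brisco.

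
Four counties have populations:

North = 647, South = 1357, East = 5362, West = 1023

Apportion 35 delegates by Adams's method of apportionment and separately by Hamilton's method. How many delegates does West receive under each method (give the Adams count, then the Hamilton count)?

5 and 4

Adams: North 3, South 6, East 21, West 5.
Hamilton: North 3, South 6, East 22, West 4.
West gets 5 under Adams and 4 under Hamilton.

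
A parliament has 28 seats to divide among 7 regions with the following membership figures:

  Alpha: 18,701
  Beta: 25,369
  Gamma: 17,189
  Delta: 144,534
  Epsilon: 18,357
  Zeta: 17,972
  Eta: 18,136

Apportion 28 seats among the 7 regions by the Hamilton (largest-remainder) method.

The standard divisor is 260258/28 ≈ 9294.929.
Standard quotas: Alpha 2.0120, Beta 2.7293, Gamma 1.8493, Delta 15.5498, Epsilon 1.9749, Zeta 1.9335, Eta 1.9512.
Lower quotas: Alpha 2, Beta 2, Gamma 1, Delta 15, Epsilon 1, Zeta 1, Eta 1 (sum 23, leaving 5 seats).
Remainders in descending order: Epsilon 0.9749, Eta 0.9512, Zeta 0.9335, Gamma 0.8493, Beta 0.7293, Delta 0.5498, Alpha 0.0120.
The surplus seats go to Epsilon, Eta, Zeta, Gamma, Beta.

Alpha=2, Beta=3, Gamma=2, Delta=15, Epsilon=2, Zeta=2, Eta=2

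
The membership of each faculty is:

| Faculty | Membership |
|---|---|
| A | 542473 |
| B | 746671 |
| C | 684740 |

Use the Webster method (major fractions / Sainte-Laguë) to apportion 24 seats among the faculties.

Standard divisor 1973884/24 ≈ 82245.167; standard quotas: A 6.596, B 9.079, C 8.326.
Rounding to the nearest integer gives A 7, B 9, C 8 — total 24, matching the house size, so no adjustment is needed.

A 7, B 9, C 8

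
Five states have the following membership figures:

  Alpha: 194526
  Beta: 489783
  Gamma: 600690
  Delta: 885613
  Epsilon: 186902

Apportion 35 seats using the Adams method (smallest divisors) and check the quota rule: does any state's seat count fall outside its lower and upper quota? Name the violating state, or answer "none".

none

Standard quotas: Alpha 2.888, Beta 7.271, Gamma 8.918, Delta 13.148, Epsilon 2.775.
Adams allocation: Alpha 3, Beta 7, Gamma 9, Delta 13, Epsilon 3.
Every allocation lies between the lower and upper quota.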